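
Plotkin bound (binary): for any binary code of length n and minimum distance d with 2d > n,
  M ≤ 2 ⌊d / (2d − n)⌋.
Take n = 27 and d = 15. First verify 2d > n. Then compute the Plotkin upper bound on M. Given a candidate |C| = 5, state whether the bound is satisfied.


Plotkin bound M ≤ 10; given |C| = 5 ≤ bound (satisfied).

Check applicability: 2d = 30, n = 27.
2d − n = 3 > 0, so Plotkin applies.
Compute d/(2d−n) = 15/3 ≈ 5.0000.
⌊d/(2d−n)⌋ = 5.
Plotkin bound: M ≤ 2·5 = 10.
Given |C| = 5, check: satisfied.
This |C| is below the Plotkin bound.


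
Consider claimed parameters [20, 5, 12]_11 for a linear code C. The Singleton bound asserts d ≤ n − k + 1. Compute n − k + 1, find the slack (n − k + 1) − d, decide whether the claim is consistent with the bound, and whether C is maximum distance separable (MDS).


Singleton RHS = n − k + 1 = 16, slack = 4, bound satisfied, not MDS.

Singleton bound: d ≤ n − k + 1.
Here n = 20, k = 5, so n − k + 1 = 16.
Given d = 12, check d ≤ 16: YES.
Slack = (n − k + 1) − d = 4.
The code is NOT MDS (slack = 4 > 0).
Description: the claimed parameters are [20, 5, 12]_11; such a code would be non-MDS.


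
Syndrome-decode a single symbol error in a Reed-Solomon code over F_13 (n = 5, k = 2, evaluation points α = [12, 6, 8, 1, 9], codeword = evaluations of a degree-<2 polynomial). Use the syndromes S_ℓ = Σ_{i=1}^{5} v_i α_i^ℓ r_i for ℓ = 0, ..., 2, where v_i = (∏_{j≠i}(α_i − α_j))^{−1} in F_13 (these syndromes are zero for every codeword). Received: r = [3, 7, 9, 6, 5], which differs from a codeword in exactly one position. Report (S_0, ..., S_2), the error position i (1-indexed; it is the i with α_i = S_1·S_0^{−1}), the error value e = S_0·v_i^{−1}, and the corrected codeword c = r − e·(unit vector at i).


S = (3, 11, 10), error at position 3, error magnitude e = 12, c = [3, 7, 10, 6, 5].

Step 1: column multipliers v_i = (∏_{j≠i}(α_i − α_j))^{−1} mod 13.
  i = 1 (α = 12): (12−6)(12−8)(12−1)(12−9) = 6·4·11·3 = 792 ≡ 12, so v_1 = 12^{−1} = 12 (mod 13).
  i = 2 (α = 6): (6−12)(6−8)(6−1)(6−9) = (−6)·(−2)·5·(−3) = −180 ≡ 2, so v_2 = 2^{−1} = 7 (mod 13).
  i = 3 (α = 8): (8−12)(8−6)(8−1)(8−9) = (−4)·2·7·(−1) = 56 ≡ 4, so v_3 = 4^{−1} = 10 (mod 13).
  i = 4 (α = 1): (1−12)(1−6)(1−8)(1−9) = (−11)·(−5)·(−7)·(−8) = 3080 ≡ 12, so v_4 = 12^{−1} = 12 (mod 13).
  i = 5 (α = 9): (9−12)(9−6)(9−8)(9−1) = (−3)·3·1·8 = −72 ≡ 6, so v_5 = 6^{−1} = 11 (mod 13).
  v = [12, 7, 10, 12, 11].
Step 2: syndromes of r = [3, 7, 9, 6, 5] (all sums mod 13).
  S_0 = Σ v_i r_i = 12·3 + 7·7 + 10·9 + 12·6 + 11·5 = 302 ≡ 3.
  S_1 = Σ v_i α_i r_i = 12·12·3 + 7·6·7 + 10·8·9 + 12·1·6 + 11·9·5 = 2013 ≡ 11.
  α_i^2 mod 13 = [1, 10, 12, 1, 3].
  S_2 = Σ v_i α_i^2 r_i = 12·1·3 + 7·10·7 + 10·12·9 + 12·1·6 + 11·3·5 = 1843 ≡ 10.
  S = (3, 11, 10) ≠ 0, so r is not a codeword (an error is present).
Step 3: locate the error. For a single error e at position i, S_ℓ = v_i·e·α_i^ℓ, so α_err = S_1/S_0.
  S_0^{−1} = 3^{−1} = 9 (mod 13), so α_err = 11·9 = 99 ≡ 8 = α_3. Error position i = 3.
  Consistency check: S_2/S_1 = 10·6 = 60 ≡ 8 = α_err ✓ (single-error assumption holds).
Step 4: error magnitude e = S_0/v_3 = S_0·∏_{j≠3}(α_3 − α_j) = 3·4 = 12 ≡ 12 (mod 13).
Step 5: correct position 3: c_3 = r_3 − e = 9 − 12 ≡ 10 (mod 13). Hence c = [3, 7, 10, 6, 5].
  Check: interpolating c through the α_i gives m(x) = 11 + 8·x (degree < 2) with m(α_i) = c_i for every i, so c is indeed a codeword.


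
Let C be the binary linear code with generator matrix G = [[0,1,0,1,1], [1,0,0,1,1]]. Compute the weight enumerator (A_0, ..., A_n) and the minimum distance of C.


Weight distribution: A_0 = 1, A_2 = 1, A_3 = 2. Minimum distance d = 2.

Enumerate all 2^2 = 4 messages m ∈ F_2^2.
For each, compute codeword c = mG in F_2^5, then tally its weight.
  m = 00 → c = 00000, weight = 0.
  m = 10 → c = 01011, weight = 3.
  m = 01 → c = 10011, weight = 3.
  m = 11 → c = 11000, weight = 2.
Tally weights:
  weight 0: 1 codewords.
  weight 2: 1 codewords.
  weight 3: 2 codewords.
Minimum distance d = smallest w > 0 with A_w > 0 = 2.
Sanity: Σ A_w = 4 = 2^2 = 4 ✓.


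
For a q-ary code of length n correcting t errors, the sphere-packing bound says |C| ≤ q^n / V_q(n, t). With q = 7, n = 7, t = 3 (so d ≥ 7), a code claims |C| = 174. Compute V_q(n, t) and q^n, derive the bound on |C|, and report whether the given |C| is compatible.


V_q(n, t) = 8359, q^n = 823543, Hamming bound = 98, |C| = 174 > bound (violated).

Step 1: Compute V_q(n, t) = Σ_{j=0}^3 C(n, j) (q−1)^j.
  j = 0: C(7,0)·(6)^0 = 1·1 = 1.
  j = 1: C(7,1)·(6)^1 = 7·6 = 42.
  j = 2: C(7,2)·(6)^2 = 21·36 = 756.
  j = 3: C(7,3)·(6)^3 = 35·216 = 7560.
  V_q(n, t) = 1 + 42 + 756 + 7560 = 8359.
Step 2: q^n = 7^7 = 823543.
Step 3: Hamming bound ⌊q^n / V_q(n,t)⌋ = ⌊823543/8359⌋ = 98.
Step 4: Compare |C| = 174 to 98: violated.
The claimed |C| lies above the Hamming bound, so no 7-ary code of length 7 with d ≥ 7 can have 174 codewords.


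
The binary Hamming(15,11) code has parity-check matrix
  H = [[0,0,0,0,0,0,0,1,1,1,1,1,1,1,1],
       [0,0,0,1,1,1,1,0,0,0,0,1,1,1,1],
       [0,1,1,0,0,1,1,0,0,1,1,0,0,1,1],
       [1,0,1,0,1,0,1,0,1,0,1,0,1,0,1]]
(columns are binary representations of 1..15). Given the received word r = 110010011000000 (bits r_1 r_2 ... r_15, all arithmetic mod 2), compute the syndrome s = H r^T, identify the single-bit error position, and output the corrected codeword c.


s = (0, 1, 1, 1)^T, error position = 7, corrected codeword c = 110010111000000

Compute s = H r^T mod 2 one row at a time:
  s_1 = 1 + 1 + 0 + 0 + 0 + 0 + 0 + 0 = 2 ≡ 0 (mod 2).
  s_2 = 0 + 1 + 0 + 0 + 0 + 0 + 0 + 0 = 1 ≡ 1 (mod 2).
  s_3 = 1 + 0 + 0 + 0 + 0 + 0 + 0 + 0 = 1 ≡ 1 (mod 2).
  s_4 = 1 + 0 + 1 + 0 + 1 + 0 + 0 + 0 = 3 ≡ 1 (mod 2).
s = (0, 1, 1, 1)^T — this equals column 7 of H (binary 0111), so error is at position 7.
Correct: flip bit 7 of r = 110010011000000 to get c = 110010111000000.


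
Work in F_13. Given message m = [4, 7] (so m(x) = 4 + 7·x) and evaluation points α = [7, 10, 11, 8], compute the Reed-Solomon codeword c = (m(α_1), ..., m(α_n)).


c = [1, 9, 3, 8]

Message polynomial: m(x) = 4 + 7·x (mod 13).
For each evaluation point α_i, compute m(α_i) mod 13:
  α_1 = 7: Horner steps 7 → 1, so m(7) = 1.
  α_2 = 10: Horner steps 7 → 9, so m(10) = 9.
  α_3 = 11: Horner steps 7 → 3, so m(11) = 3.
  α_4 = 8: Horner steps 7 → 8, so m(8) = 8.
Codeword c = [1, 9, 3, 8] ∈ F_13^4.


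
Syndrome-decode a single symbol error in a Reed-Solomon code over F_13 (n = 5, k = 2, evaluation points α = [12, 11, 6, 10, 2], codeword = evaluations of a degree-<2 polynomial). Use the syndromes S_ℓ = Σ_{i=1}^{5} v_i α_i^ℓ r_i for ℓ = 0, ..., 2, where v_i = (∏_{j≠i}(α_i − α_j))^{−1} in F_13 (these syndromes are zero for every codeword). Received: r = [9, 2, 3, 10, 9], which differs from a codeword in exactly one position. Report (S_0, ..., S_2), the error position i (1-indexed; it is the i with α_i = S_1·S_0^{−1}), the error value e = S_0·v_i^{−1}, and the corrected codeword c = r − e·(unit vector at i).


S = (5, 8, 5), error at position 1, error magnitude e = 2, c = [7, 2, 3, 10, 9].

Step 1: column multipliers v_i = (∏_{j≠i}(α_i − α_j))^{−1} mod 13.
  i = 1 (α = 12): (12−11)(12−6)(12−10)(12−2) = 1·6·2·10 = 120 ≡ 3, so v_1 = 3^{−1} = 9 (mod 13).
  i = 2 (α = 11): (11−12)(11−6)(11−10)(11−2) = (−1)·5·1·9 = −45 ≡ 7, so v_2 = 7^{−1} = 2 (mod 13).
  i = 3 (α = 6): (6−12)(6−11)(6−10)(6−2) = (−6)·(−5)·(−4)·4 = −480 ≡ 1, so v_3 = 1^{−1} = 1 (mod 13).
  i = 4 (α = 10): (10−12)(10−11)(10−6)(10−2) = (−2)·(−1)·4·8 = 64 ≡ 12, so v_4 = 12^{−1} = 12 (mod 13).
  i = 5 (α = 2): (2−12)(2−11)(2−6)(2−10) = (−10)·(−9)·(−4)·(−8) = 2880 ≡ 7, so v_5 = 7^{−1} = 2 (mod 13).
  v = [9, 2, 1, 12, 2].
Step 2: syndromes of r = [9, 2, 3, 10, 9] (all sums mod 13).
  S_0 = Σ v_i r_i = 9·9 + 2·2 + 1·3 + 12·10 + 2·9 = 226 ≡ 5.
  S_1 = Σ v_i α_i r_i = 9·12·9 + 2·11·2 + 1·6·3 + 12·10·10 + 2·2·9 = 2270 ≡ 8.
  α_i^2 mod 13 = [1, 4, 10, 9, 4].
  S_2 = Σ v_i α_i^2 r_i = 9·1·9 + 2·4·2 + 1·10·3 + 12·9·10 + 2·4·9 = 1279 ≡ 5.
  S = (5, 8, 5) ≠ 0, so r is not a codeword (an error is present).
Step 3: locate the error. For a single error e at position i, S_ℓ = v_i·e·α_i^ℓ, so α_err = S_1/S_0.
  S_0^{−1} = 5^{−1} = 8 (mod 13), so α_err = 8·8 = 64 ≡ 12 = α_1. Error position i = 1.
  Consistency check: S_2/S_1 = 5·5 = 25 ≡ 12 = α_err ✓ (single-error assumption holds).
Step 4: error magnitude e = S_0/v_1 = S_0·∏_{j≠1}(α_1 − α_j) = 5·3 = 15 ≡ 2 (mod 13).
Step 5: correct position 1: c_1 = r_1 − e = 9 − 2 ≡ 7 (mod 13). Hence c = [7, 2, 3, 10, 9].
  Check: interpolating c through the α_i gives m(x) = 12 + 5·x (degree < 2) with m(α_i) = c_i for every i, so c is indeed a codeword.


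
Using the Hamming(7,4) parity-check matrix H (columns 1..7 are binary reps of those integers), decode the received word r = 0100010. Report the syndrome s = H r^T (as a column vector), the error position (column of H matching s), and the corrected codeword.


s = (1, 0, 0)^T, error position = 4, corrected codeword c = 0101010

Compute s = H r^T mod 2 one row at a time:
  s_1 = 0 + 0 + 1 + 0 = 1 ≡ 1 (mod 2).
  s_2 = 1 + 0 + 1 + 0 = 2 ≡ 0 (mod 2).
  s_3 = 0 + 0 + 0 + 0 = 0 ≡ 0 (mod 2).
s = (1, 0, 0)^T — this equals column 4 of H (binary 100), so error is at position 4.
Correct: flip bit 4 of r = 0100010 to get c = 0101010.


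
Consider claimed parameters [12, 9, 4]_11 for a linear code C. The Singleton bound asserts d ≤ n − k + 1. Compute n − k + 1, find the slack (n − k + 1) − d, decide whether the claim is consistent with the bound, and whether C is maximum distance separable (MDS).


Singleton RHS = n − k + 1 = 4, slack = 0, bound satisfied, MDS.

Singleton bound: d ≤ n − k + 1.
Here n = 12, k = 9, so n − k + 1 = 4.
Given d = 4, check d ≤ 4: YES.
Slack = (n − k + 1) − d = 0.
The code is MDS (slack = 0).
Description: the claimed parameters are [12, 9, 4]_11; such a code would be MDS (meets Singleton bound).


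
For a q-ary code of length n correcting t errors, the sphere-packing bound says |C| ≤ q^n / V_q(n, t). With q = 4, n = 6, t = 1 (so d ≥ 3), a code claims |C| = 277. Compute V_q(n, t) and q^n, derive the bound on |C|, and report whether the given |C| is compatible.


V_q(n, t) = 19, q^n = 4096, Hamming bound = 215, |C| = 277 > bound (violated).

Step 1: Compute V_q(n, t) = Σ_{j=0}^1 C(n, j) (q−1)^j.
  j = 0: C(6,0)·(3)^0 = 1·1 = 1.
  j = 1: C(6,1)·(3)^1 = 6·3 = 18.
  V_q(n, t) = 1 + 18 = 19.
Step 2: q^n = 4^6 = 4096.
Step 3: Hamming bound ⌊q^n / V_q(n,t)⌋ = ⌊4096/19⌋ = 215.
Step 4: Compare |C| = 277 to 215: violated.
The claimed |C| lies above the Hamming bound, so no 4-ary code of length 6 with d ≥ 3 can have 277 codewords.


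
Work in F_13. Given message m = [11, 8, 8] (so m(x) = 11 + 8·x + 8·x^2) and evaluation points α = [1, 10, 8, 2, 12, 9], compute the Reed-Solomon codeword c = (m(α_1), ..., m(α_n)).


c = [1, 7, 2, 7, 11, 3]

Message polynomial: m(x) = 11 + 8·x + 8·x^2 (mod 13).
For each evaluation point α_i, compute m(α_i) mod 13:
  α_1 = 1: Horner steps 8 → 3 → 1, so m(1) = 1.
  α_2 = 10: Horner steps 8 → 10 → 7, so m(10) = 7.
  α_3 = 8: Horner steps 8 → 7 → 2, so m(8) = 2.
  α_4 = 2: Horner steps 8 → 11 → 7, so m(2) = 7.
  α_5 = 12: Horner steps 8 → 0 → 11, so m(12) = 11.
  α_6 = 9: Horner steps 8 → 2 → 3, so m(9) = 3.
Codeword c = [1, 7, 2, 7, 11, 3] ∈ F_13^6.


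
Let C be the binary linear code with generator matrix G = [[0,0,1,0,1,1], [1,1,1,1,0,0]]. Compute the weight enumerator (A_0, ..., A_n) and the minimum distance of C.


Weight distribution: A_0 = 1, A_3 = 1, A_4 = 1, A_5 = 1. Minimum distance d = 3.

Enumerate all 2^2 = 4 messages m ∈ F_2^2.
For each, compute codeword c = mG in F_2^6, then tally its weight.
  m = 00 → c = 000000, weight = 0.
  m = 10 → c = 001011, weight = 3.
  m = 01 → c = 111100, weight = 4.
  m = 11 → c = 110111, weight = 5.
Tally weights:
  weight 0: 1 codewords.
  weight 3: 1 codewords.
  weight 4: 1 codewords.
  weight 5: 1 codewords.
Minimum distance d = smallest w > 0 with A_w > 0 = 3.
Sanity: Σ A_w = 4 = 2^2 = 4 ✓.


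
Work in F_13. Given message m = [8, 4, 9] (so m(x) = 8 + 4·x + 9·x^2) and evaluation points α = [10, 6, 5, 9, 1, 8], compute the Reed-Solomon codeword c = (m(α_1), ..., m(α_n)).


c = [12, 5, 6, 6, 8, 5]

Message polynomial: m(x) = 8 + 4·x + 9·x^2 (mod 13).
For each evaluation point α_i, compute m(α_i) mod 13:
  α_1 = 10: Horner steps 9 → 3 → 12, so m(10) = 12.
  α_2 = 6: Horner steps 9 → 6 → 5, so m(6) = 5.
  α_3 = 5: Horner steps 9 → 10 → 6, so m(5) = 6.
  α_4 = 9: Horner steps 9 → 7 → 6, so m(9) = 6.
  α_5 = 1: Horner steps 9 → 0 → 8, so m(1) = 8.
  α_6 = 8: Horner steps 9 → 11 → 5, so m(8) = 5.
Codeword c = [12, 5, 6, 6, 8, 5] ∈ F_13^6.


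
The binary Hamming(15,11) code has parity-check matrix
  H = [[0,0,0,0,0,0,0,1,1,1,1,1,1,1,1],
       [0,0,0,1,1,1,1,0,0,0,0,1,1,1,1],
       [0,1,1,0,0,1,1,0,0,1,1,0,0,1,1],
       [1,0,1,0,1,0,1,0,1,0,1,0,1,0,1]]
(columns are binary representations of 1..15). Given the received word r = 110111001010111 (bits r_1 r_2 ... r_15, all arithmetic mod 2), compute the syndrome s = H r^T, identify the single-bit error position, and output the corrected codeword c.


s = (1, 0, 1, 0)^T, error position = 10, corrected codeword c = 110111001110111

Compute s = H r^T mod 2 one row at a time:
  s_1 = 0 + 1 + 0 + 1 + 0 + 1 + 1 + 1 = 5 ≡ 1 (mod 2).
  s_2 = 1 + 1 + 1 + 0 + 0 + 1 + 1 + 1 = 6 ≡ 0 (mod 2).
  s_3 = 1 + 0 + 1 + 0 + 0 + 1 + 1 + 1 = 5 ≡ 1 (mod 2).
  s_4 = 1 + 0 + 1 + 0 + 1 + 1 + 1 + 1 = 6 ≡ 0 (mod 2).
s = (1, 0, 1, 0)^T — this equals column 10 of H (binary 1010), so error is at position 10.
Correct: flip bit 10 of r = 110111001010111 to get c = 110111001110111.


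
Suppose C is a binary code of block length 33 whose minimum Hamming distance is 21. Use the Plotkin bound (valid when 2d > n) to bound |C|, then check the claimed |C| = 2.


Plotkin bound M ≤ 4; given |C| = 2 ≤ bound (satisfied).

Check applicability: 2d = 42, n = 33.
2d − n = 9 > 0, so Plotkin applies.
Compute d/(2d−n) = 21/9 ≈ 2.3333.
⌊d/(2d−n)⌋ = 2.
Plotkin bound: M ≤ 2·2 = 4.
Given |C| = 2, check: satisfied.
This |C| is below the Plotkin bound.


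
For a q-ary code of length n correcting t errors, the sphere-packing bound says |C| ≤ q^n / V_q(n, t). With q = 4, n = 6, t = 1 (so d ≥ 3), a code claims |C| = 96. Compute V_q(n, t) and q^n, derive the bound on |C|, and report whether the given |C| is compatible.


V_q(n, t) = 19, q^n = 4096, Hamming bound = 215, |C| = 96 ≤ bound (satisfied).

Step 1: Compute V_q(n, t) = Σ_{j=0}^1 C(n, j) (q−1)^j.
  j = 0: C(6,0)·(3)^0 = 1·1 = 1.
  j = 1: C(6,1)·(3)^1 = 6·3 = 18.
  V_q(n, t) = 1 + 18 = 19.
Step 2: q^n = 4^6 = 4096.
Step 3: Hamming bound ⌊q^n / V_q(n,t)⌋ = ⌊4096/19⌋ = 215.
Step 4: Compare |C| = 96 to 215: satisfied.
The claimed |C| lies below the Hamming bound.


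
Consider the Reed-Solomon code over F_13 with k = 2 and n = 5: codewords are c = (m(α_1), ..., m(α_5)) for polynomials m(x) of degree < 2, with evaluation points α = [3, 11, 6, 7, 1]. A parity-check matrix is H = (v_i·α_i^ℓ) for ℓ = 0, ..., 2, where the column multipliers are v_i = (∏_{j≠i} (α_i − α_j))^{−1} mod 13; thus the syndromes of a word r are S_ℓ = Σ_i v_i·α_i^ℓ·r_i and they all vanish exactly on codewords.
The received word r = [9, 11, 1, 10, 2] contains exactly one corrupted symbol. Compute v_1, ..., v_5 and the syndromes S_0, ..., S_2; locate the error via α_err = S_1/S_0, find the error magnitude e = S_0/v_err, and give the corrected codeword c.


S = (4, 11, 1), error at position 3, error magnitude e = 1, c = [9, 11, 0, 10, 2].

Step 1: column multipliers v_i = (∏_{j≠i}(α_i − α_j))^{−1} mod 13.
  i = 1 (α = 3): (3−11)(3−6)(3−7)(3−1) = (−8)·(−3)·(−4)·2 = −192 ≡ 3, so v_1 = 3^{−1} = 9 (mod 13).
  i = 2 (α = 11): (11−3)(11−6)(11−7)(11−1) = 8·5·4·10 = 1600 ≡ 1, so v_2 = 1^{−1} = 1 (mod 13).
  i = 3 (α = 6): (6−3)(6−11)(6−7)(6−1) = 3·(−5)·(−1)·5 = 75 ≡ 10, so v_3 = 10^{−1} = 4 (mod 13).
  i = 4 (α = 7): (7−3)(7−11)(7−6)(7−1) = 4·(−4)·1·6 = −96 ≡ 8, so v_4 = 8^{−1} = 5 (mod 13).
  i = 5 (α = 1): (1−3)(1−11)(1−6)(1−7) = (−2)·(−10)·(−5)·(−6) = 600 ≡ 2, so v_5 = 2^{−1} = 7 (mod 13).
  v = [9, 1, 4, 5, 7].
Step 2: syndromes of r = [9, 11, 1, 10, 2] (all sums mod 13).
  S_0 = Σ v_i r_i = 9·9 + 1·11 + 4·1 + 5·10 + 7·2 = 160 ≡ 4.
  S_1 = Σ v_i α_i r_i = 9·3·9 + 1·11·11 + 4·6·1 + 5·7·10 + 7·1·2 = 752 ≡ 11.
  α_i^2 mod 13 = [9, 4, 10, 10, 1].
  S_2 = Σ v_i α_i^2 r_i = 9·9·9 + 1·4·11 + 4·10·1 + 5·10·10 + 7·1·2 = 1327 ≡ 1.
  S = (4, 11, 1) ≠ 0, so r is not a codeword (an error is present).
Step 3: locate the error. For a single error e at position i, S_ℓ = v_i·e·α_i^ℓ, so α_err = S_1/S_0.
  S_0^{−1} = 4^{−1} = 10 (mod 13), so α_err = 11·10 = 110 ≡ 6 = α_3. Error position i = 3.
  Consistency check: S_2/S_1 = 1·6 = 6 ≡ 6 = α_err ✓ (single-error assumption holds).
Step 4: error magnitude e = S_0/v_3 = S_0·∏_{j≠3}(α_3 − α_j) = 4·10 = 40 ≡ 1 (mod 13).
Step 5: correct position 3: c_3 = r_3 − e = 1 − 1 ≡ 0 (mod 13). Hence c = [9, 11, 0, 10, 2].
  Check: interpolating c through the α_i gives m(x) = 5 + 10·x (degree < 2) with m(α_i) = c_i for every i, so c is indeed a codeword.


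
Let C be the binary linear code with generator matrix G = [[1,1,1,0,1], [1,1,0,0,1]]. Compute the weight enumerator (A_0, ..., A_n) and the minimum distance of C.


Weight distribution: A_0 = 1, A_1 = 1, A_3 = 1, A_4 = 1. Minimum distance d = 1.

Enumerate all 2^2 = 4 messages m ∈ F_2^2.
For each, compute codeword c = mG in F_2^5, then tally its weight.
  m = 00 → c = 00000, weight = 0.
  m = 10 → c = 11101, weight = 4.
  m = 01 → c = 11001, weight = 3.
  m = 11 → c = 00100, weight = 1.
Tally weights:
  weight 0: 1 codewords.
  weight 1: 1 codewords.
  weight 3: 1 codewords.
  weight 4: 1 codewords.
Minimum distance d = smallest w > 0 with A_w > 0 = 1.
Sanity: Σ A_w = 4 = 2^2 = 4 ✓.


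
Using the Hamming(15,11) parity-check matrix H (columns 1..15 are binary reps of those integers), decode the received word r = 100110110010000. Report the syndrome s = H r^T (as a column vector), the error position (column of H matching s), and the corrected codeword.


s = (0, 1, 0, 0)^T, error position = 4, corrected codeword c = 100010110010000

Compute s = H r^T mod 2 one row at a time:
  s_1 = 1 + 0 + 0 + 1 + 0 + 0 + 0 + 0 = 2 ≡ 0 (mod 2).
  s_2 = 1 + 1 + 0 + 1 + 0 + 0 + 0 + 0 = 3 ≡ 1 (mod 2).
  s_3 = 0 + 0 + 0 + 1 + 0 + 1 + 0 + 0 = 2 ≡ 0 (mod 2).
  s_4 = 1 + 0 + 1 + 1 + 0 + 1 + 0 + 0 = 4 ≡ 0 (mod 2).
s = (0, 1, 0, 0)^T — this equals column 4 of H (binary 0100), so error is at position 4.
Correct: flip bit 4 of r = 100110110010000 to get c = 100010110010000.


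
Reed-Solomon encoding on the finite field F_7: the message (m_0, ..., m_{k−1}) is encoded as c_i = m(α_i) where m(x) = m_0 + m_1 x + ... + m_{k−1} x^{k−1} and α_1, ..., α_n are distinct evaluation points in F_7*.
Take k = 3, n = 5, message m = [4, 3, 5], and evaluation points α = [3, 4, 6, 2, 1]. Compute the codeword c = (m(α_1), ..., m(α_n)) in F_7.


c = [2, 5, 6, 2, 5]

Message polynomial: m(x) = 4 + 3·x + 5·x^2 (mod 7).
For each evaluation point α_i, compute m(α_i) mod 7:
  α_1 = 3: Horner steps 5 → 4 → 2, so m(3) = 2.
  α_2 = 4: Horner steps 5 → 2 → 5, so m(4) = 5.
  α_3 = 6: Horner steps 5 → 5 → 6, so m(6) = 6.
  α_4 = 2: Horner steps 5 → 6 → 2, so m(2) = 2.
  α_5 = 1: Horner steps 5 → 1 → 5, so m(1) = 5.
Codeword c = [2, 5, 6, 2, 5] ∈ F_7^5.


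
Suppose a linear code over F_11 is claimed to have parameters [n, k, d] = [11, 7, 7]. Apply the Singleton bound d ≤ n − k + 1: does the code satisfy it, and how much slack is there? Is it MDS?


Singleton RHS = n − k + 1 = 5, slack = -2, bound violated (no such code; not MDS).

Singleton bound: d ≤ n − k + 1.
Here n = 11, k = 7, so n − k + 1 = 5.
Given d = 7, check d ≤ 5: NO.
Slack = (n − k + 1) − d = -2.
The slack is negative: d = 7 exceeds n − k + 1 = 5 by 2, so the Singleton bound is violated and no linear [11, 7, 7]_11 code can exist. In particular it is not MDS (MDS requires d = n − k + 1 exactly).
Description: the claimed parameters are [11, 7, 7]_11; such a code would be impossible (violates the Singleton bound).


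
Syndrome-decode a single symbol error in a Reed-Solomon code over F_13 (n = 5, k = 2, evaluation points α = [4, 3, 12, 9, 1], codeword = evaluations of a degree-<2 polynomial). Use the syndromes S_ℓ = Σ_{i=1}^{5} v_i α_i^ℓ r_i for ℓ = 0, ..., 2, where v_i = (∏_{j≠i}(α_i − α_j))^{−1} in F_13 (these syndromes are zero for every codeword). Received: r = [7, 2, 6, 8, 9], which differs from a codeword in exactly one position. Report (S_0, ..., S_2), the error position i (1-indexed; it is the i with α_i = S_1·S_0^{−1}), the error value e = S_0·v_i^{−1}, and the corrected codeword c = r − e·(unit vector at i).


S = (9, 1, 3), error at position 2, error magnitude e = 3, c = [7, 12, 6, 8, 9].

Step 1: column multipliers v_i = (∏_{j≠i}(α_i − α_j))^{−1} mod 13.
  i = 1 (α = 4): (4−3)(4−12)(4−9)(4−1) = 1·(−8)·(−5)·3 = 120 ≡ 3, so v_1 = 3^{−1} = 9 (mod 13).
  i = 2 (α = 3): (3−4)(3−12)(3−9)(3−1) = (−1)·(−9)·(−6)·2 = −108 ≡ 9, so v_2 = 9^{−1} = 3 (mod 13).
  i = 3 (α = 12): (12−4)(12−3)(12−9)(12−1) = 8·9·3·11 = 2376 ≡ 10, so v_3 = 10^{−1} = 4 (mod 13).
  i = 4 (α = 9): (9−4)(9−3)(9−12)(9−1) = 5·6·(−3)·8 = −720 ≡ 8, so v_4 = 8^{−1} = 5 (mod 13).
  i = 5 (α = 1): (1−4)(1−3)(1−12)(1−9) = (−3)·(−2)·(−11)·(−8) = 528 ≡ 8, so v_5 = 8^{−1} = 5 (mod 13).
  v = [9, 3, 4, 5, 5].
Step 2: syndromes of r = [7, 2, 6, 8, 9] (all sums mod 13).
  S_0 = Σ v_i r_i = 9·7 + 3·2 + 4·6 + 5·8 + 5·9 = 178 ≡ 9.
  S_1 = Σ v_i α_i r_i = 9·4·7 + 3·3·2 + 4·12·6 + 5·9·8 + 5·1·9 = 963 ≡ 1.
  α_i^2 mod 13 = [3, 9, 1, 3, 1].
  S_2 = Σ v_i α_i^2 r_i = 9·3·7 + 3·9·2 + 4·1·6 + 5·3·8 + 5·1·9 = 432 ≡ 3.
  S = (9, 1, 3) ≠ 0, so r is not a codeword (an error is present).
Step 3: locate the error. For a single error e at position i, S_ℓ = v_i·e·α_i^ℓ, so α_err = S_1/S_0.
  S_0^{−1} = 9^{−1} = 3 (mod 13), so α_err = 1·3 = 3 ≡ 3 = α_2. Error position i = 2.
  Consistency check: S_2/S_1 = 3·1 = 3 ≡ 3 = α_err ✓ (single-error assumption holds).
Step 4: error magnitude e = S_0/v_2 = S_0·∏_{j≠2}(α_2 − α_j) = 9·9 = 81 ≡ 3 (mod 13).
Step 5: correct position 2: c_2 = r_2 − e = 2 − 3 ≡ 12 (mod 13). Hence c = [7, 12, 6, 8, 9].
  Check: interpolating c through the α_i gives m(x) = 1 + 8·x (degree < 2) with m(α_i) = c_i for every i, so c is indeed a codeword.


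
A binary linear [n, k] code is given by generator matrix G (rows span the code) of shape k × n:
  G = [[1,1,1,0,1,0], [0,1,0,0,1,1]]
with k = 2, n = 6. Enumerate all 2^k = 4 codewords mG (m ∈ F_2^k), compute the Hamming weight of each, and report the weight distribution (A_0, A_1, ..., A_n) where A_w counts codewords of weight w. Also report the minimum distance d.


Weight distribution: A_0 = 1, A_3 = 2, A_4 = 1. Minimum distance d = 3.

Enumerate all 2^2 = 4 messages m ∈ F_2^2.
For each, compute codeword c = mG in F_2^6, then tally its weight.
  m = 00 → c = 000000, weight = 0.
  m = 10 → c = 111010, weight = 4.
  m = 01 → c = 010011, weight = 3.
  m = 11 → c = 101001, weight = 3.
Tally weights:
  weight 0: 1 codewords.
  weight 3: 2 codewords.
  weight 4: 1 codewords.
Minimum distance d = smallest w > 0 with A_w > 0 = 3.
Sanity: Σ A_w = 4 = 2^2 = 4 ✓.


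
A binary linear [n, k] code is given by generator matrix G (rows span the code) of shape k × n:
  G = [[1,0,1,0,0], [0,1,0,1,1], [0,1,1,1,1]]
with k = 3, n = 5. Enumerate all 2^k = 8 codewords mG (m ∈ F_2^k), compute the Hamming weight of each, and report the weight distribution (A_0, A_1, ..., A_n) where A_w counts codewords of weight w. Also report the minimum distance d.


Weight distribution: A_0 = 1, A_1 = 2, A_2 = 1, A_3 = 1, A_4 = 2, A_5 = 1. Minimum distance d = 1.

Enumerate all 2^3 = 8 messages m ∈ F_2^3.
For each, compute codeword c = mG in F_2^5, then tally its weight.
  m = 000 → c = 00000, weight = 0.
  m = 100 → c = 10100, weight = 2.
  m = 010 → c = 01011, weight = 3.
  m = 110 → c = 11111, weight = 5.
  m = 001 → c = 01111, weight = 4.
  m = 101 → c = 11011, weight = 4.
  m = 011 → c = 00100, weight = 1.
  m = 111 → c = 10000, weight = 1.
Tally weights:
  weight 0: 1 codewords.
  weight 1: 2 codewords.
  weight 2: 1 codewords.
  weight 3: 1 codewords.
  weight 4: 2 codewords.
  weight 5: 1 codewords.
Minimum distance d = smallest w > 0 with A_w > 0 = 1.
Sanity: Σ A_w = 8 = 2^3 = 8 ✓.


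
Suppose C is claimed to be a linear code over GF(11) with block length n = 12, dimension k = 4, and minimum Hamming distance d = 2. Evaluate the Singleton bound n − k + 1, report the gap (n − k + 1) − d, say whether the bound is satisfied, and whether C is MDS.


Singleton RHS = n − k + 1 = 9, slack = 7, bound satisfied, not MDS.

Singleton bound: d ≤ n − k + 1.
Here n = 12, k = 4, so n − k + 1 = 9.
Given d = 2, check d ≤ 9: YES.
Slack = (n − k + 1) − d = 7.
The code is NOT MDS (slack = 7 > 0).
Description: the claimed parameters are [12, 4, 2]_11; such a code would be non-MDS.


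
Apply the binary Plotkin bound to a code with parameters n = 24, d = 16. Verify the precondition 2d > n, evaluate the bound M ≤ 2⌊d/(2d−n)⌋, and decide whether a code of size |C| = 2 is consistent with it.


Plotkin bound M ≤ 4; given |C| = 2 ≤ bound (satisfied).

Check applicability: 2d = 32, n = 24.
2d − n = 8 > 0, so Plotkin applies.
Compute d/(2d−n) = 16/8 ≈ 2.0000.
⌊d/(2d−n)⌋ = 2.
Plotkin bound: M ≤ 2·2 = 4.
Given |C| = 2, check: satisfied.
This |C| is below the Plotkin bound.


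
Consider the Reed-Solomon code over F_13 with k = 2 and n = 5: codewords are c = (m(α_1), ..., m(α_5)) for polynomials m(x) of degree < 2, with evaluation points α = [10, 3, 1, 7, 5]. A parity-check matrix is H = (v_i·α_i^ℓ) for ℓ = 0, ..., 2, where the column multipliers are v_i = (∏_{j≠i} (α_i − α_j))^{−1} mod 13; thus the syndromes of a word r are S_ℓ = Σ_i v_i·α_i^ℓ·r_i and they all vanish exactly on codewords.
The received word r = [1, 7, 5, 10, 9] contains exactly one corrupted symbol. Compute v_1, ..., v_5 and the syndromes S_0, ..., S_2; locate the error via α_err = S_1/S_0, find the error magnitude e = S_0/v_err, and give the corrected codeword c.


S = (1, 7, 10), error at position 4, error magnitude e = 12, c = [1, 7, 5, 11, 9].

Step 1: column multipliers v_i = (∏_{j≠i}(α_i − α_j))^{−1} mod 13.
  i = 1 (α = 10): (10−3)(10−1)(10−7)(10−5) = 7·9·3·5 = 945 ≡ 9, so v_1 = 9^{−1} = 3 (mod 13).
  i = 2 (α = 3): (3−10)(3−1)(3−7)(3−5) = (−7)·2·(−4)·(−2) = −112 ≡ 5, so v_2 = 5^{−1} = 8 (mod 13).
  i = 3 (α = 1): (1−10)(1−3)(1−7)(1−5) = (−9)·(−2)·(−6)·(−4) = 432 ≡ 3, so v_3 = 3^{−1} = 9 (mod 13).
  i = 4 (α = 7): (7−10)(7−3)(7−1)(7−5) = (−3)·4·6·2 = −144 ≡ 12, so v_4 = 12^{−1} = 12 (mod 13).
  i = 5 (α = 5): (5−10)(5−3)(5−1)(5−7) = (−5)·2·4·(−2) = 80 ≡ 2, so v_5 = 2^{−1} = 7 (mod 13).
  v = [3, 8, 9, 12, 7].
Step 2: syndromes of r = [1, 7, 5, 10, 9] (all sums mod 13).
  S_0 = Σ v_i r_i = 3·1 + 8·7 + 9·5 + 12·10 + 7·9 = 287 ≡ 1.
  S_1 = Σ v_i α_i r_i = 3·10·1 + 8·3·7 + 9·1·5 + 12·7·10 + 7·5·9 = 1398 ≡ 7.
  α_i^2 mod 13 = [9, 9, 1, 10, 12].
  S_2 = Σ v_i α_i^2 r_i = 3·9·1 + 8·9·7 + 9·1·5 + 12·10·10 + 7·12·9 = 2532 ≡ 10.
  S = (1, 7, 10) ≠ 0, so r is not a codeword (an error is present).
Step 3: locate the error. For a single error e at position i, S_ℓ = v_i·e·α_i^ℓ, so α_err = S_1/S_0.
  S_0^{−1} = 1^{−1} = 1 (mod 13), so α_err = 7·1 = 7 ≡ 7 = α_4. Error position i = 4.
  Consistency check: S_2/S_1 = 10·2 = 20 ≡ 7 = α_err ✓ (single-error assumption holds).
Step 4: error magnitude e = S_0/v_4 = S_0·∏_{j≠4}(α_4 − α_j) = 1·12 = 12 ≡ 12 (mod 13).
Step 5: correct position 4: c_4 = r_4 − e = 10 − 12 ≡ 11 (mod 13). Hence c = [1, 7, 5, 11, 9].
  Check: interpolating c through the α_i gives m(x) = 4 + 1·x (degree < 2) with m(α_i) = c_i for every i, so c is indeed a codeword.


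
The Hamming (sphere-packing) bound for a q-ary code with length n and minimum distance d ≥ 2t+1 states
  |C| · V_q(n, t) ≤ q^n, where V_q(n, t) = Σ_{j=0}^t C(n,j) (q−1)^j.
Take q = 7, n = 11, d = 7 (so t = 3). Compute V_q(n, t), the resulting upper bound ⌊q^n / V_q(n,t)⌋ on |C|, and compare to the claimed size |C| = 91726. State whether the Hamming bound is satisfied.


V_q(n, t) = 37687, q^n = 1977326743, Hamming bound = 52467, |C| = 91726 > bound (violated).

Step 1: Compute V_q(n, t) = Σ_{j=0}^3 C(n, j) (q−1)^j.
  j = 0: C(11,0)·(6)^0 = 1·1 = 1.
  j = 1: C(11,1)·(6)^1 = 11·6 = 66.
  j = 2: C(11,2)·(6)^2 = 55·36 = 1980.
  j = 3: C(11,3)·(6)^3 = 165·216 = 35640.
  V_q(n, t) = 1 + 66 + 1980 + 35640 = 37687.
Step 2: q^n = 7^11 = 1977326743.
Step 3: Hamming bound ⌊q^n / V_q(n,t)⌋ = ⌊1977326743/37687⌋ = 52467.
Step 4: Compare |C| = 91726 to 52467: violated.
The claimed |C| lies above the Hamming bound, so no 7-ary code of length 11 with d ≥ 7 can have 91726 codewords.


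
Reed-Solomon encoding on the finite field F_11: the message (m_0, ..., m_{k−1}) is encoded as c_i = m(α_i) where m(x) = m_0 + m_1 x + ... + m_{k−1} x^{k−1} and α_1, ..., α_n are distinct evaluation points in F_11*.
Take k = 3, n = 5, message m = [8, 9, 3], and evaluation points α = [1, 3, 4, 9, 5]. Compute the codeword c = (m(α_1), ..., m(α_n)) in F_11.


c = [9, 7, 4, 2, 7]

Message polynomial: m(x) = 8 + 9·x + 3·x^2 (mod 11).
For each evaluation point α_i, compute m(α_i) mod 11:
  α_1 = 1: Horner steps 3 → 1 → 9, so m(1) = 9.
  α_2 = 3: Horner steps 3 → 7 → 7, so m(3) = 7.
  α_3 = 4: Horner steps 3 → 10 → 4, so m(4) = 4.
  α_4 = 9: Horner steps 3 → 3 → 2, so m(9) = 2.
  α_5 = 5: Horner steps 3 → 2 → 7, so m(5) = 7.
Codeword c = [9, 7, 4, 2, 7] ∈ F_11^5.


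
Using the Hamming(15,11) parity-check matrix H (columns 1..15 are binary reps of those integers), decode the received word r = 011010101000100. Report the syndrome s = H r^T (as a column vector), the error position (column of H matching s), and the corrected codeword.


s = (0, 1, 1, 1)^T, error position = 7, corrected codeword c = 011010001000100

Compute s = H r^T mod 2 one row at a time:
  s_1 = 0 + 1 + 0 + 0 + 0 + 1 + 0 + 0 = 2 ≡ 0 (mod 2).
  s_2 = 0 + 1 + 0 + 1 + 0 + 1 + 0 + 0 = 3 ≡ 1 (mod 2).
  s_3 = 1 + 1 + 0 + 1 + 0 + 0 + 0 + 0 = 3 ≡ 1 (mod 2).
  s_4 = 0 + 1 + 1 + 1 + 1 + 0 + 1 + 0 = 5 ≡ 1 (mod 2).
s = (0, 1, 1, 1)^T — this equals column 7 of H (binary 0111), so error is at position 7.
Correct: flip bit 7 of r = 011010101000100 to get c = 011010001000100.


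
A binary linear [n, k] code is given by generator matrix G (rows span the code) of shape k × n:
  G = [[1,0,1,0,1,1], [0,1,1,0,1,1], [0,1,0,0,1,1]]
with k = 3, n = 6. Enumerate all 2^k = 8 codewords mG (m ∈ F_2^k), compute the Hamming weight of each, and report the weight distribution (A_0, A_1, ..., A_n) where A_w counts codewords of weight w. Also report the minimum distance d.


Weight distribution: A_0 = 1, A_1 = 1, A_2 = 1, A_3 = 3, A_4 = 2. Minimum distance d = 1.

Enumerate all 2^3 = 8 messages m ∈ F_2^3.
For each, compute codeword c = mG in F_2^6, then tally its weight.
  m = 000 → c = 000000, weight = 0.
  m = 100 → c = 101011, weight = 4.
  m = 010 → c = 011011, weight = 4.
  m = 110 → c = 110000, weight = 2.
  m = 001 → c = 010011, weight = 3.
  m = 101 → c = 111000, weight = 3.
  m = 011 → c = 001000, weight = 1.
  m = 111 → c = 100011, weight = 3.
Tally weights:
  weight 0: 1 codewords.
  weight 1: 1 codewords.
  weight 2: 1 codewords.
  weight 3: 3 codewords.
  weight 4: 2 codewords.
Minimum distance d = smallest w > 0 with A_w > 0 = 1.
Sanity: Σ A_w = 8 = 2^3 = 8 ✓.


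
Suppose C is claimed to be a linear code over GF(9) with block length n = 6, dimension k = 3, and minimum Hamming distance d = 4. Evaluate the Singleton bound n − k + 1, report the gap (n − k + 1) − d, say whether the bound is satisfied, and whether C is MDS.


Singleton RHS = n − k + 1 = 4, slack = 0, bound satisfied, MDS.

Singleton bound: d ≤ n − k + 1.
Here n = 6, k = 3, so n − k + 1 = 4.
Given d = 4, check d ≤ 4: YES.
Slack = (n − k + 1) − d = 0.
The code is MDS (slack = 0).
Description: the claimed parameters are [6, 3, 4]_9; such a code would be MDS (meets Singleton bound).


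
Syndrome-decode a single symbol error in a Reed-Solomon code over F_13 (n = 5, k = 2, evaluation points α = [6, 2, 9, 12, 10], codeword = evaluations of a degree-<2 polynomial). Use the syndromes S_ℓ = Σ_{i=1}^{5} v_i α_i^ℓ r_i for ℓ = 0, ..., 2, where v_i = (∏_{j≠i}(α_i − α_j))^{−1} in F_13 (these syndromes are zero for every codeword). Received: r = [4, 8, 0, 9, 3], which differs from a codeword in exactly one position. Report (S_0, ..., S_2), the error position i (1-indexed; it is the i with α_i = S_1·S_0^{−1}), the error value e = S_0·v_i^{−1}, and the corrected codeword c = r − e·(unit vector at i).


S = (4, 8, 3), error at position 2, error magnitude e = 3, c = [4, 5, 0, 9, 3].

Step 1: column multipliers v_i = (∏_{j≠i}(α_i − α_j))^{−1} mod 13.
  i = 1 (α = 6): (6−2)(6−9)(6−12)(6−10) = 4·(−3)·(−6)·(−4) = −288 ≡ 11, so v_1 = 11^{−1} = 6 (mod 13).
  i = 2 (α = 2): (2−6)(2−9)(2−12)(2−10) = (−4)·(−7)·(−10)·(−8) = 2240 ≡ 4, so v_2 = 4^{−1} = 10 (mod 13).
  i = 3 (α = 9): (9−6)(9−2)(9−12)(9−10) = 3·7·(−3)·(−1) = 63 ≡ 11, so v_3 = 11^{−1} = 6 (mod 13).
  i = 4 (α = 12): (12−6)(12−2)(12−9)(12−10) = 6·10·3·2 = 360 ≡ 9, so v_4 = 9^{−1} = 3 (mod 13).
  i = 5 (α = 10): (10−6)(10−2)(10−9)(10−12) = 4·8·1·(−2) = −64 ≡ 1, so v_5 = 1^{−1} = 1 (mod 13).
  v = [6, 10, 6, 3, 1].
Step 2: syndromes of r = [4, 8, 0, 9, 3] (all sums mod 13).
  S_0 = Σ v_i r_i = 6·4 + 10·8 + 6·0 + 3·9 + 1·3 = 134 ≡ 4.
  S_1 = Σ v_i α_i r_i = 6·6·4 + 10·2·8 + 6·9·0 + 3·12·9 + 1·10·3 = 658 ≡ 8.
  α_i^2 mod 13 = [10, 4, 3, 1, 9].
  S_2 = Σ v_i α_i^2 r_i = 6·10·4 + 10·4·8 + 6·3·0 + 3·1·9 + 1·9·3 = 614 ≡ 3.
  S = (4, 8, 3) ≠ 0, so r is not a codeword (an error is present).
Step 3: locate the error. For a single error e at position i, S_ℓ = v_i·e·α_i^ℓ, so α_err = S_1/S_0.
  S_0^{−1} = 4^{−1} = 10 (mod 13), so α_err = 8·10 = 80 ≡ 2 = α_2. Error position i = 2.
  Consistency check: S_2/S_1 = 3·5 = 15 ≡ 2 = α_err ✓ (single-error assumption holds).
Step 4: error magnitude e = S_0/v_2 = S_0·∏_{j≠2}(α_2 − α_j) = 4·4 = 16 ≡ 3 (mod 13).
Step 5: correct position 2: c_2 = r_2 − e = 8 − 3 ≡ 5 (mod 13). Hence c = [4, 5, 0, 9, 3].
  Check: interpolating c through the α_i gives m(x) = 12 + 3·x (degree < 2) with m(α_i) = c_i for every i, so c is indeed a codeword.


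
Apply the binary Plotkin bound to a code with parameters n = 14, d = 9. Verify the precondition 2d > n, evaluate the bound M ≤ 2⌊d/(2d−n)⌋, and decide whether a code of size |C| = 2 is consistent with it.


Plotkin bound M ≤ 4; given |C| = 2 ≤ bound (satisfied).

Check applicability: 2d = 18, n = 14.
2d − n = 4 > 0, so Plotkin applies.
Compute d/(2d−n) = 9/4 ≈ 2.2500.
⌊d/(2d−n)⌋ = 2.
Plotkin bound: M ≤ 2·2 = 4.
Given |C| = 2, check: satisfied.
This |C| is below the Plotkin bound.


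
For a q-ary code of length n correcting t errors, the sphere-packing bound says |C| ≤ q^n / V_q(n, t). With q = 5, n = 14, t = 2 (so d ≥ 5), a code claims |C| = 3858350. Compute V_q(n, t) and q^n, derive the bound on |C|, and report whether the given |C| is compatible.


V_q(n, t) = 1513, q^n = 6103515625, Hamming bound = 4034048, |C| = 3858350 ≤ bound (satisfied).

Step 1: Compute V_q(n, t) = Σ_{j=0}^2 C(n, j) (q−1)^j.
  j = 0: C(14,0)·(4)^0 = 1·1 = 1.
  j = 1: C(14,1)·(4)^1 = 14·4 = 56.
  j = 2: C(14,2)·(4)^2 = 91·16 = 1456.
  V_q(n, t) = 1 + 56 + 1456 = 1513.
Step 2: q^n = 5^14 = 6103515625.
Step 3: Hamming bound ⌊q^n / V_q(n,t)⌋ = ⌊6103515625/1513⌋ = 4034048.
Step 4: Compare |C| = 3858350 to 4034048: satisfied.
The claimed |C| lies below the Hamming bound.


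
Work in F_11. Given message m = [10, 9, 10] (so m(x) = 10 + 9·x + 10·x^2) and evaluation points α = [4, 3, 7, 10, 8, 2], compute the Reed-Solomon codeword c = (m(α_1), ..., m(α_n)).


c = [8, 6, 2, 0, 7, 2]

Message polynomial: m(x) = 10 + 9·x + 10·x^2 (mod 11).
For each evaluation point α_i, compute m(α_i) mod 11:
  α_1 = 4: Horner steps 10 → 5 → 8, so m(4) = 8.
  α_2 = 3: Horner steps 10 → 6 → 6, so m(3) = 6.
  α_3 = 7: Horner steps 10 → 2 → 2, so m(7) = 2.
  α_4 = 10: Horner steps 10 → 10 → 0, so m(10) = 0.
  α_5 = 8: Horner steps 10 → 1 → 7, so m(8) = 7.
  α_6 = 2: Horner steps 10 → 7 → 2, so m(2) = 2.
Codeword c = [8, 6, 2, 0, 7, 2] ∈ F_11^6.


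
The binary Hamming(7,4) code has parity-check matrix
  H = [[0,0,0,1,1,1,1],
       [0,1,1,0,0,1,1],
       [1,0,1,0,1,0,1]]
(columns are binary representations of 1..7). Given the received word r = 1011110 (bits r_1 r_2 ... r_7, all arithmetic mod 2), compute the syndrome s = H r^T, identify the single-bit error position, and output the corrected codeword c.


s = (1, 0, 1)^T, error position = 5, corrected codeword c = 1011010

Compute s = H r^T mod 2 one row at a time:
  s_1 = 1 + 1 + 1 + 0 = 3 ≡ 1 (mod 2).
  s_2 = 0 + 1 + 1 + 0 = 2 ≡ 0 (mod 2).
  s_3 = 1 + 1 + 1 + 0 = 3 ≡ 1 (mod 2).
s = (1, 0, 1)^T — this equals column 5 of H (binary 101), so error is at position 5.
Correct: flip bit 5 of r = 1011110 to get c = 1011010.


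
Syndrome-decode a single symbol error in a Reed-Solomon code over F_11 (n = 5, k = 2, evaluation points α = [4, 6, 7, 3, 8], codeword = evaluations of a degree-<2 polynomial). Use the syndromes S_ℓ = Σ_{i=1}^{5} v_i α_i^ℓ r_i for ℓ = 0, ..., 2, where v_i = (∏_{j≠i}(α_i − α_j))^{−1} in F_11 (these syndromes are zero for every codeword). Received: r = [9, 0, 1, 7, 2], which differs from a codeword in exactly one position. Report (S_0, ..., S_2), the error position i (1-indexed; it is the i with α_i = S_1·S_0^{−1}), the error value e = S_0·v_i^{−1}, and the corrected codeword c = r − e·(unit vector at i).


S = (2, 6, 7), error at position 4, error magnitude e = 10, c = [9, 0, 1, 8, 2].

Step 1: column multipliers v_i = (∏_{j≠i}(α_i − α_j))^{−1} mod 11.
  i = 1 (α = 4): (4−6)(4−7)(4−3)(4−8) = (−2)·(−3)·1·(−4) = −24 ≡ 9, so v_1 = 9^{−1} = 5 (mod 11).
  i = 2 (α = 6): (6−4)(6−7)(6−3)(6−8) = 2·(−1)·3·(−2) = 12 ≡ 1, so v_2 = 1^{−1} = 1 (mod 11).
  i = 3 (α = 7): (7−4)(7−6)(7−3)(7−8) = 3·1·4·(−1) = −12 ≡ 10, so v_3 = 10^{−1} = 10 (mod 11).
  i = 4 (α = 3): (3−4)(3−6)(3−7)(3−8) = (−1)·(−3)·(−4)·(−5) = 60 ≡ 5, so v_4 = 5^{−1} = 9 (mod 11).
  i = 5 (α = 8): (8−4)(8−6)(8−7)(8−3) = 4·2·1·5 = 40 ≡ 7, so v_5 = 7^{−1} = 8 (mod 11).
  v = [5, 1, 10, 9, 8].
Step 2: syndromes of r = [9, 0, 1, 7, 2] (all sums mod 11).
  S_0 = Σ v_i r_i = 5·9 + 1·0 + 10·1 + 9·7 + 8·2 = 134 ≡ 2.
  S_1 = Σ v_i α_i r_i = 5·4·9 + 1·6·0 + 10·7·1 + 9·3·7 + 8·8·2 = 567 ≡ 6.
  α_i^2 mod 11 = [5, 3, 5, 9, 9].
  S_2 = Σ v_i α_i^2 r_i = 5·5·9 + 1·3·0 + 10·5·1 + 9·9·7 + 8·9·2 = 986 ≡ 7.
  S = (2, 6, 7) ≠ 0, so r is not a codeword (an error is present).
Step 3: locate the error. For a single error e at position i, S_ℓ = v_i·e·α_i^ℓ, so α_err = S_1/S_0.
  S_0^{−1} = 2^{−1} = 6 (mod 11), so α_err = 6·6 = 36 ≡ 3 = α_4. Error position i = 4.
  Consistency check: S_2/S_1 = 7·2 = 14 ≡ 3 = α_err ✓ (single-error assumption holds).
Step 4: error magnitude e = S_0/v_4 = S_0·∏_{j≠4}(α_4 − α_j) = 2·5 = 10 ≡ 10 (mod 11).
Step 5: correct position 4: c_4 = r_4 − e = 7 − 10 ≡ 8 (mod 11). Hence c = [9, 0, 1, 8, 2].
  Check: interpolating c through the α_i gives m(x) = 5 + 1·x (degree < 2) with m(α_i) = c_i for every i, so c is indeed a codeword.
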